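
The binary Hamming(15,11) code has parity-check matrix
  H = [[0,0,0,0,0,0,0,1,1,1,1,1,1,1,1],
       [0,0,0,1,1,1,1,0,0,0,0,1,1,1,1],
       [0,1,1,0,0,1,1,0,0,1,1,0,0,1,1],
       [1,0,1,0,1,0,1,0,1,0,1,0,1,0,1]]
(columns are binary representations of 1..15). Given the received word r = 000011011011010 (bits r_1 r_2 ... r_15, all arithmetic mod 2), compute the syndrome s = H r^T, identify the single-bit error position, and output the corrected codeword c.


s = (1, 0, 1, 1)^T, error position = 11, corrected codeword c = 000011011001010

Compute s = H r^T mod 2 one row at a time:
  s_1 = 1 + 1 + 0 + 1 + 1 + 0 + 1 + 0 = 5 ≡ 1 (mod 2).
  s_2 = 0 + 1 + 1 + 0 + 1 + 0 + 1 + 0 = 4 ≡ 0 (mod 2).
  s_3 = 0 + 0 + 1 + 0 + 0 + 1 + 1 + 0 = 3 ≡ 1 (mod 2).
  s_4 = 0 + 0 + 1 + 0 + 1 + 1 + 0 + 0 = 3 ≡ 1 (mod 2).
s = (1, 0, 1, 1)^T — this equals column 11 of H (binary 1011), so error is at position 11.
Correct: flip bit 11 of r = 000011011011010 to get c = 000011011001010.


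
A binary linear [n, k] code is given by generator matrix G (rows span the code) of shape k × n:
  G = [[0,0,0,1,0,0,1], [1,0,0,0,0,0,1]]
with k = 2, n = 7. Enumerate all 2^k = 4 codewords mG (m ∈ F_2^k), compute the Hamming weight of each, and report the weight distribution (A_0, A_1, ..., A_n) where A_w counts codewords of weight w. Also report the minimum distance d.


Weight distribution: A_0 = 1, A_2 = 3. Minimum distance d = 2.

Enumerate all 2^2 = 4 messages m ∈ F_2^2.
For each, compute codeword c = mG in F_2^7, then tally its weight.
  m = 00 → c = 0000000, weight = 0.
  m = 10 → c = 0001001, weight = 2.
  m = 01 → c = 1000001, weight = 2.
  m = 11 → c = 1001000, weight = 2.
Tally weights:
  weight 0: 1 codewords.
  weight 2: 3 codewords.
Minimum distance d = smallest w > 0 with A_w > 0 = 2.
Sanity: Σ A_w = 4 = 2^2 = 4 ✓.


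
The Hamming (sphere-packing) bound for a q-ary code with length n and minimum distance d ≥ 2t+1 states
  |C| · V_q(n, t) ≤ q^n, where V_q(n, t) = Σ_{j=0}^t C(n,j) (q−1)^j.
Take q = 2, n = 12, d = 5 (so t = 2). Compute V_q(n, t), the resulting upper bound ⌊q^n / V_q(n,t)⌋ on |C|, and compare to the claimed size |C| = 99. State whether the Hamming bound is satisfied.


V_q(n, t) = 79, q^n = 4096, Hamming bound = 51, |C| = 99 > bound (violated).

Step 1: Compute V_q(n, t) = Σ_{j=0}^2 C(n, j) (q−1)^j.
  j = 0: C(12,0)·(1)^0 = 1·1 = 1.
  j = 1: C(12,1)·(1)^1 = 12·1 = 12.
  j = 2: C(12,2)·(1)^2 = 66·1 = 66.
  V_q(n, t) = 1 + 12 + 66 = 79.
Step 2: q^n = 2^12 = 4096.
Step 3: Hamming bound ⌊q^n / V_q(n,t)⌋ = ⌊4096/79⌋ = 51.
Step 4: Compare |C| = 99 to 51: violated.
The claimed |C| lies above the Hamming bound, so no 2-ary code of length 12 with d ≥ 5 can have 99 codewords.


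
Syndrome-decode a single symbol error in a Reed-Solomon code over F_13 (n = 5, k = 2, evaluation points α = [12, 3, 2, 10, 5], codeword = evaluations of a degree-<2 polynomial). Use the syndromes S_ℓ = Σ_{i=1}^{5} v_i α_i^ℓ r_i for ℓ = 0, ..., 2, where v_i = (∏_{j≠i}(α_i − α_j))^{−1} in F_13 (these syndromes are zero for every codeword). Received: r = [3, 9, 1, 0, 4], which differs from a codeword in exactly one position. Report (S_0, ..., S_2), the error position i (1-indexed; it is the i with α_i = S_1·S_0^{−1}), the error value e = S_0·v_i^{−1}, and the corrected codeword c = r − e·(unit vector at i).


S = (9, 6, 4), error at position 5, error magnitude e = 5, c = [3, 9, 1, 0, 12].

Step 1: column multipliers v_i = (∏_{j≠i}(α_i − α_j))^{−1} mod 13.
  i = 1 (α = 12): (12−3)(12−2)(12−10)(12−5) = 9·10·2·7 = 1260 ≡ 12, so v_1 = 12^{−1} = 12 (mod 13).
  i = 2 (α = 3): (3−12)(3−2)(3−10)(3−5) = (−9)·1·(−7)·(−2) = −126 ≡ 4, so v_2 = 4^{−1} = 10 (mod 13).
  i = 3 (α = 2): (2−12)(2−3)(2−10)(2−5) = (−10)·(−1)·(−8)·(−3) = 240 ≡ 6, so v_3 = 6^{−1} = 11 (mod 13).
  i = 4 (α = 10): (10−12)(10−3)(10−2)(10−5) = (−2)·7·8·5 = −560 ≡ 12, so v_4 = 12^{−1} = 12 (mod 13).
  i = 5 (α = 5): (5−12)(5−3)(5−2)(5−10) = (−7)·2·3·(−5) = 210 ≡ 2, so v_5 = 2^{−1} = 7 (mod 13).
  v = [12, 10, 11, 12, 7].
Step 2: syndromes of r = [3, 9, 1, 0, 4] (all sums mod 13).
  S_0 = Σ v_i r_i = 12·3 + 10·9 + 11·1 + 12·0 + 7·4 = 165 ≡ 9.
  S_1 = Σ v_i α_i r_i = 12·12·3 + 10·3·9 + 11·2·1 + 12·10·0 + 7·5·4 = 864 ≡ 6.
  α_i^2 mod 13 = [1, 9, 4, 9, 12].
  S_2 = Σ v_i α_i^2 r_i = 12·1·3 + 10·9·9 + 11·4·1 + 12·9·0 + 7·12·4 = 1226 ≡ 4.
  S = (9, 6, 4) ≠ 0, so r is not a codeword (an error is present).
Step 3: locate the error. For a single error e at position i, S_ℓ = v_i·e·α_i^ℓ, so α_err = S_1/S_0.
  S_0^{−1} = 9^{−1} = 3 (mod 13), so α_err = 6·3 = 18 ≡ 5 = α_5. Error position i = 5.
  Consistency check: S_2/S_1 = 4·11 = 44 ≡ 5 = α_err ✓ (single-error assumption holds).
Step 4: error magnitude e = S_0/v_5 = S_0·∏_{j≠5}(α_5 − α_j) = 9·2 = 18 ≡ 5 (mod 13).
Step 5: correct position 5: c_5 = r_5 − e = 4 − 5 ≡ 12 (mod 13). Hence c = [3, 9, 1, 0, 12].
  Check: interpolating c through the α_i gives m(x) = 11 + 8·x (degree < 2) with m(α_i) = c_i for every i, so c is indeed a codeword.


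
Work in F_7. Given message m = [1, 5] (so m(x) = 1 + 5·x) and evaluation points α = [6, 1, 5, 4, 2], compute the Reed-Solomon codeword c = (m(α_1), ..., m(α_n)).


c = [3, 6, 5, 0, 4]

Message polynomial: m(x) = 1 + 5·x (mod 7).
For each evaluation point α_i, compute m(α_i) mod 7:
  α_1 = 6: Horner steps 5 → 3, so m(6) = 3.
  α_2 = 1: Horner steps 5 → 6, so m(1) = 6.
  α_3 = 5: Horner steps 5 → 5, so m(5) = 5.
  α_4 = 4: Horner steps 5 → 0, so m(4) = 0.
  α_5 = 2: Horner steps 5 → 4, so m(2) = 4.
Codeword c = [3, 6, 5, 0, 4] ∈ F_7^5.


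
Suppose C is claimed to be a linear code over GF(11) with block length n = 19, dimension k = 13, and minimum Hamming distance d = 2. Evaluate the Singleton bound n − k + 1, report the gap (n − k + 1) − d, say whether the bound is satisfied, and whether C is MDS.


Singleton RHS = n − k + 1 = 7, slack = 5, bound satisfied, not MDS.

Singleton bound: d ≤ n − k + 1.
Here n = 19, k = 13, so n − k + 1 = 7.
Given d = 2, check d ≤ 7: YES.
Slack = (n − k + 1) − d = 5.
The code is NOT MDS (slack = 5 > 0).
Description: the claimed parameters are [19, 13, 2]_11; such a code would be non-MDS.


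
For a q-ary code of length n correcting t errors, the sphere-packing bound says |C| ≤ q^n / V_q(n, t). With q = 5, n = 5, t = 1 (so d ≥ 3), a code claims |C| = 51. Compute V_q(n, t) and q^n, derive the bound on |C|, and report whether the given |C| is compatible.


V_q(n, t) = 21, q^n = 3125, Hamming bound = 148, |C| = 51 ≤ bound (satisfied).

Step 1: Compute V_q(n, t) = Σ_{j=0}^1 C(n, j) (q−1)^j.
  j = 0: C(5,0)·(4)^0 = 1·1 = 1.
  j = 1: C(5,1)·(4)^1 = 5·4 = 20.
  V_q(n, t) = 1 + 20 = 21.
Step 2: q^n = 5^5 = 3125.
Step 3: Hamming bound ⌊q^n / V_q(n,t)⌋ = ⌊3125/21⌋ = 148.
Step 4: Compare |C| = 51 to 148: satisfied.
The claimed |C| lies below the Hamming bound.


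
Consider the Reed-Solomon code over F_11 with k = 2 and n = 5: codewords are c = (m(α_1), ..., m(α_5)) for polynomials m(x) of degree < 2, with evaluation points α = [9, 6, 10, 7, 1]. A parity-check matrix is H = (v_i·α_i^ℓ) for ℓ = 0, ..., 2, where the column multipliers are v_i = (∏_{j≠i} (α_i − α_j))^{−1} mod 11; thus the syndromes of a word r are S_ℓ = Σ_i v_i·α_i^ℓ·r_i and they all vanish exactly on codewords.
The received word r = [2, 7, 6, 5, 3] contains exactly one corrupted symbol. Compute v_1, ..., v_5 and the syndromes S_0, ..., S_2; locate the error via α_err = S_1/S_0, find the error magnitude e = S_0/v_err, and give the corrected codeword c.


S = (1, 6, 3), error at position 2, error magnitude e = 6, c = [2, 1, 6, 5, 3].

Step 1: column multipliers v_i = (∏_{j≠i}(α_i − α_j))^{−1} mod 11.
  i = 1 (α = 9): (9−6)(9−10)(9−7)(9−1) = 3·(−1)·2·8 = −48 ≡ 7, so v_1 = 7^{−1} = 8 (mod 11).
  i = 2 (α = 6): (6−9)(6−10)(6−7)(6−1) = (−3)·(−4)·(−1)·5 = −60 ≡ 6, so v_2 = 6^{−1} = 2 (mod 11).
  i = 3 (α = 10): (10−9)(10−6)(10−7)(10−1) = 1·4·3·9 = 108 ≡ 9, so v_3 = 9^{−1} = 5 (mod 11).
  i = 4 (α = 7): (7−9)(7−6)(7−10)(7−1) = (−2)·1·(−3)·6 = 36 ≡ 3, so v_4 = 3^{−1} = 4 (mod 11).
  i = 5 (α = 1): (1−9)(1−6)(1−10)(1−7) = (−8)·(−5)·(−9)·(−6) = 2160 ≡ 4, so v_5 = 4^{−1} = 3 (mod 11).
  v = [8, 2, 5, 4, 3].
Step 2: syndromes of r = [2, 7, 6, 5, 3] (all sums mod 11).
  S_0 = Σ v_i r_i = 8·2 + 2·7 + 5·6 + 4·5 + 3·3 = 89 ≡ 1.
  S_1 = Σ v_i α_i r_i = 8·9·2 + 2·6·7 + 5·10·6 + 4·7·5 + 3·1·3 = 677 ≡ 6.
  α_i^2 mod 11 = [4, 3, 1, 5, 1].
  S_2 = Σ v_i α_i^2 r_i = 8·4·2 + 2·3·7 + 5·1·6 + 4·5·5 + 3·1·3 = 245 ≡ 3.
  S = (1, 6, 3) ≠ 0, so r is not a codeword (an error is present).
Step 3: locate the error. For a single error e at position i, S_ℓ = v_i·e·α_i^ℓ, so α_err = S_1/S_0.
  S_0^{−1} = 1^{−1} = 1 (mod 11), so α_err = 6·1 = 6 ≡ 6 = α_2. Error position i = 2.
  Consistency check: S_2/S_1 = 3·2 = 6 ≡ 6 = α_err ✓ (single-error assumption holds).
Step 4: error magnitude e = S_0/v_2 = S_0·∏_{j≠2}(α_2 − α_j) = 1·6 = 6 ≡ 6 (mod 11).
Step 5: correct position 2: c_2 = r_2 − e = 7 − 6 ≡ 1 (mod 11). Hence c = [2, 1, 6, 5, 3].
  Check: interpolating c through the α_i gives m(x) = 10 + 4·x (degree < 2) with m(α_i) = c_i for every i, so c is indeed a codeword.


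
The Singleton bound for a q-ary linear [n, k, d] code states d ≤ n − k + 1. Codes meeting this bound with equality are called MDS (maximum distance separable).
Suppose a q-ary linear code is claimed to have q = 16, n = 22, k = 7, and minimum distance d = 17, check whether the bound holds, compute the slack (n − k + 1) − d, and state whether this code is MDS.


Singleton RHS = n − k + 1 = 16, slack = -1, bound violated (no such code; not MDS).

Singleton bound: d ≤ n − k + 1.
Here n = 22, k = 7, so n − k + 1 = 16.
Given d = 17, check d ≤ 16: NO.
Slack = (n − k + 1) − d = -1.
The slack is negative: d = 17 exceeds n − k + 1 = 16 by 1, so the Singleton bound is violated and no linear [22, 7, 17]_16 code can exist. In particular it is not MDS (MDS requires d = n − k + 1 exactly).
Description: the claimed parameters are [22, 7, 17]_16; such a code would be impossible (violates the Singleton bound).


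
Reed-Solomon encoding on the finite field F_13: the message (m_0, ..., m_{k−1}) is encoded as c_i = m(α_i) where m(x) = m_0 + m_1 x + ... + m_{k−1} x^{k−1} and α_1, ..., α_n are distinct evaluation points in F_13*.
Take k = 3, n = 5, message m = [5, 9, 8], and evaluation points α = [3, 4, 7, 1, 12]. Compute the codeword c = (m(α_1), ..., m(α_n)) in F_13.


c = [0, 0, 5, 9, 4]

Message polynomial: m(x) = 5 + 9·x + 8·x^2 (mod 13).
For each evaluation point α_i, compute m(α_i) mod 13:
  α_1 = 3: Horner steps 8 → 7 → 0, so m(3) = 0.
  α_2 = 4: Horner steps 8 → 2 → 0, so m(4) = 0.
  α_3 = 7: Horner steps 8 → 0 → 5, so m(7) = 5.
  α_4 = 1: Horner steps 8 → 4 → 9, so m(1) = 9.
  α_5 = 12: Horner steps 8 → 1 → 4, so m(12) = 4.
Codeword c = [0, 0, 5, 9, 4] ∈ F_13^5.


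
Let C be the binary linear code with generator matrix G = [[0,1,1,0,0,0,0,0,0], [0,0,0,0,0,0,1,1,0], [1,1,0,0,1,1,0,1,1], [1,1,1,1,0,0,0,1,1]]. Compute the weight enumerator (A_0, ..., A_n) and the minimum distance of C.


Weight distribution: A_0 = 1, A_2 = 2, A_4 = 5, A_6 = 8. Minimum distance d = 2.

Enumerate all 2^4 = 16 messages m ∈ F_2^4.
For each, compute codeword c = mG in F_2^9, then tally its weight.
  m = 0000 → c = 000000000, weight = 0.
  m = 1000 → c = 011000000, weight = 2.
  m = 0100 → c = 000000110, weight = 2.
  m = 1100 → c = 011000110, weight = 4.
  m = 0010 → c = 110011011, weight = 6.
  m = 1010 → c = 101011011, weight = 6.
  m = 0110 → c = 110011101, weight = 6.
  m = 1110 → c = 101011101, weight = 6.
  m = 0001 → c = 111100011, weight = 6.
  m = 1001 → c = 100100011, weight = 4.
  m = 0101 → c = 111100101, weight = 6.
  m = 1101 → c = 100100101, weight = 4.
  m = 0011 → c = 001111000, weight = 4.
  m = 1011 → c = 010111000, weight = 4.
  m = 0111 → c = 001111110, weight = 6.
  m = 1111 → c = 010111110, weight = 6.
Tally weights:
  weight 0: 1 codewords.
  weight 2: 2 codewords.
  weight 4: 5 codewords.
  weight 6: 8 codewords.
Minimum distance d = smallest w > 0 with A_w > 0 = 2.
Sanity: Σ A_w = 16 = 2^4 = 16 ✓.


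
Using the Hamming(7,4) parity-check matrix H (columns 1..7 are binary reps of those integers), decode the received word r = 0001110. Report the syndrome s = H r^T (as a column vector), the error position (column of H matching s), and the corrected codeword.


s = (1, 1, 1)^T, error position = 7, corrected codeword c = 0001111

Compute s = H r^T mod 2 one row at a time:
  s_1 = 1 + 1 + 1 + 0 = 3 ≡ 1 (mod 2).
  s_2 = 0 + 0 + 1 + 0 = 1 ≡ 1 (mod 2).
  s_3 = 0 + 0 + 1 + 0 = 1 ≡ 1 (mod 2).
s = (1, 1, 1)^T — this equals column 7 of H (binary 111), so error is at position 7.
Correct: flip bit 7 of r = 0001110 to get c = 0001111.


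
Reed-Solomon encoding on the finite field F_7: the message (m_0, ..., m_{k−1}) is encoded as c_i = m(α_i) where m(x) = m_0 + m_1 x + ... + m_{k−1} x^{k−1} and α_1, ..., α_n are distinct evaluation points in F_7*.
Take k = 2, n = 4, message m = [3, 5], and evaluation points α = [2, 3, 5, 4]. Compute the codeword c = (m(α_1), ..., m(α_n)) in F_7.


c = [6, 4, 0, 2]

Message polynomial: m(x) = 3 + 5·x (mod 7).
For each evaluation point α_i, compute m(α_i) mod 7:
  α_1 = 2: Horner steps 5 → 6, so m(2) = 6.
  α_2 = 3: Horner steps 5 → 4, so m(3) = 4.
  α_3 = 5: Horner steps 5 → 0, so m(5) = 0.
  α_4 = 4: Horner steps 5 → 2, so m(4) = 2.
Codeword c = [6, 4, 0, 2] ∈ F_7^4.


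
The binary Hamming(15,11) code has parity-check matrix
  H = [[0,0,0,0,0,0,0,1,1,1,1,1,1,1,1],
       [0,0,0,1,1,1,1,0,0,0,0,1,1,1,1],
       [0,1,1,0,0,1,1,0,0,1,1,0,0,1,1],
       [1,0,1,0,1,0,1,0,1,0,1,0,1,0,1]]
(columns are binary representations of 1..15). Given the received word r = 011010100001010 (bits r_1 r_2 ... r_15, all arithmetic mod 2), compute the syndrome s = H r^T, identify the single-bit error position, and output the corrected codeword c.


s = (0, 0, 0, 1)^T, error position = 1, corrected codeword c = 111010100001010

Compute s = H r^T mod 2 one row at a time:
  s_1 = 0 + 0 + 0 + 0 + 1 + 0 + 1 + 0 = 2 ≡ 0 (mod 2).
  s_2 = 0 + 1 + 0 + 1 + 1 + 0 + 1 + 0 = 4 ≡ 0 (mod 2).
  s_3 = 1 + 1 + 0 + 1 + 0 + 0 + 1 + 0 = 4 ≡ 0 (mod 2).
  s_4 = 0 + 1 + 1 + 1 + 0 + 0 + 0 + 0 = 3 ≡ 1 (mod 2).
s = (0, 0, 0, 1)^T — this equals column 1 of H (binary 0001), so error is at position 1.
Correct: flip bit 1 of r = 011010100001010 to get c = 111010100001010.


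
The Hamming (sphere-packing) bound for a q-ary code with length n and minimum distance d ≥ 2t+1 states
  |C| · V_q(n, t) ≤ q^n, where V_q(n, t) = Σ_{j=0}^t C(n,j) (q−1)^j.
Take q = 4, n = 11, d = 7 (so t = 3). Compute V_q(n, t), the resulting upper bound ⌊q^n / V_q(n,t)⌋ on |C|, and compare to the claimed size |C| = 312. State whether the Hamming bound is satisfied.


V_q(n, t) = 4984, q^n = 4194304, Hamming bound = 841, |C| = 312 ≤ bound (satisfied).

Step 1: Compute V_q(n, t) = Σ_{j=0}^3 C(n, j) (q−1)^j.
  j = 0: C(11,0)·(3)^0 = 1·1 = 1.
  j = 1: C(11,1)·(3)^1 = 11·3 = 33.
  j = 2: C(11,2)·(3)^2 = 55·9 = 495.
  j = 3: C(11,3)·(3)^3 = 165·27 = 4455.
  V_q(n, t) = 1 + 33 + 495 + 4455 = 4984.
Step 2: q^n = 4^11 = 4194304.
Step 3: Hamming bound ⌊q^n / V_q(n,t)⌋ = ⌊4194304/4984⌋ = 841.
Step 4: Compare |C| = 312 to 841: satisfied.
The claimed |C| lies below the Hamming bound.


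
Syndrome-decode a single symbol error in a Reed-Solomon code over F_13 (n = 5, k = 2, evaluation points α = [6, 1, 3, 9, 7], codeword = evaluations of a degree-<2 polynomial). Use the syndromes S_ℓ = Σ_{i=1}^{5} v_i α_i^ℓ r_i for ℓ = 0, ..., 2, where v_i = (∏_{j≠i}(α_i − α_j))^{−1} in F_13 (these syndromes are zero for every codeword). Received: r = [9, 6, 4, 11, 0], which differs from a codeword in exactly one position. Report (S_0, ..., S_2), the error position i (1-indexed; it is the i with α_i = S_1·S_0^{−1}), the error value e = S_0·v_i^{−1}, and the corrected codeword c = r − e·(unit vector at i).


S = (10, 8, 9), error at position 1, error magnitude e = 8, c = [1, 6, 4, 11, 0].

Step 1: column multipliers v_i = (∏_{j≠i}(α_i − α_j))^{−1} mod 13.
  i = 1 (α = 6): (6−1)(6−3)(6−9)(6−7) = 5·3·(−3)·(−1) = 45 ≡ 6, so v_1 = 6^{−1} = 11 (mod 13).
  i = 2 (α = 1): (1−6)(1−3)(1−9)(1−7) = (−5)·(−2)·(−8)·(−6) = 480 ≡ 12, so v_2 = 12^{−1} = 12 (mod 13).
  i = 3 (α = 3): (3−6)(3−1)(3−9)(3−7) = (−3)·2·(−6)·(−4) = −144 ≡ 12, so v_3 = 12^{−1} = 12 (mod 13).
  i = 4 (α = 9): (9−6)(9−1)(9−3)(9−7) = 3·8·6·2 = 288 ≡ 2, so v_4 = 2^{−1} = 7 (mod 13).
  i = 5 (α = 7): (7−6)(7−1)(7−3)(7−9) = 1·6·4·(−2) = −48 ≡ 4, so v_5 = 4^{−1} = 10 (mod 13).
  v = [11, 12, 12, 7, 10].
Step 2: syndromes of r = [9, 6, 4, 11, 0] (all sums mod 13).
  S_0 = Σ v_i r_i = 11·9 + 12·6 + 12·4 + 7·11 + 10·0 = 296 ≡ 10.
  S_1 = Σ v_i α_i r_i = 11·6·9 + 12·1·6 + 12·3·4 + 7·9·11 + 10·7·0 = 1503 ≡ 8.
  α_i^2 mod 13 = [10, 1, 9, 3, 10].
  S_2 = Σ v_i α_i^2 r_i = 11·10·9 + 12·1·6 + 12·9·4 + 7·3·11 + 10·10·0 = 1725 ≡ 9.
  S = (10, 8, 9) ≠ 0, so r is not a codeword (an error is present).
Step 3: locate the error. For a single error e at position i, S_ℓ = v_i·e·α_i^ℓ, so α_err = S_1/S_0.
  S_0^{−1} = 10^{−1} = 4 (mod 13), so α_err = 8·4 = 32 ≡ 6 = α_1. Error position i = 1.
  Consistency check: S_2/S_1 = 9·5 = 45 ≡ 6 = α_err ✓ (single-error assumption holds).
Step 4: error magnitude e = S_0/v_1 = S_0·∏_{j≠1}(α_1 − α_j) = 10·6 = 60 ≡ 8 (mod 13).
Step 5: correct position 1: c_1 = r_1 − e = 9 − 8 ≡ 1 (mod 13). Hence c = [1, 6, 4, 11, 0].
  Check: interpolating c through the α_i gives m(x) = 7 + 12·x (degree < 2) with m(α_i) = c_i for every i, so c is indeed a codeword.


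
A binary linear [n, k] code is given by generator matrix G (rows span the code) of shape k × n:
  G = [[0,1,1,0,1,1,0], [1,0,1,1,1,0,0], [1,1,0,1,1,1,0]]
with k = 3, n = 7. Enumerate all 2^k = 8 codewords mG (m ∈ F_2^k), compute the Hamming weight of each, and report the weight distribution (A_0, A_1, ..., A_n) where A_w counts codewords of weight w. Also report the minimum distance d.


Weight distribution: A_0 = 1, A_1 = 1, A_3 = 2, A_4 = 3, A_5 = 1. Minimum distance d = 1.

Enumerate all 2^3 = 8 messages m ∈ F_2^3.
For each, compute codeword c = mG in F_2^7, then tally its weight.
  m = 000 → c = 0000000, weight = 0.
  m = 100 → c = 0110110, weight = 4.
  m = 010 → c = 1011100, weight = 4.
  m = 110 → c = 1101010, weight = 4.
  m = 001 → c = 1101110, weight = 5.
  m = 101 → c = 1011000, weight = 3.
  m = 011 → c = 0110010, weight = 3.
  m = 111 → c = 0000100, weight = 1.
Tally weights:
  weight 0: 1 codewords.
  weight 1: 1 codewords.
  weight 3: 2 codewords.
  weight 4: 3 codewords.
  weight 5: 1 codewords.
Minimum distance d = smallest w > 0 with A_w > 0 = 1.
Sanity: Σ A_w = 8 = 2^3 = 8 ✓.


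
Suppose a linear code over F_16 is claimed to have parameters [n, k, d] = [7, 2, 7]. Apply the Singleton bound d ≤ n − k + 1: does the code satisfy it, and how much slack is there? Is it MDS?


Singleton RHS = n − k + 1 = 6, slack = -1, bound violated (no such code; not MDS).

Singleton bound: d ≤ n − k + 1.
Here n = 7, k = 2, so n − k + 1 = 6.
Given d = 7, check d ≤ 6: NO.
Slack = (n − k + 1) − d = -1.
The slack is negative: d = 7 exceeds n − k + 1 = 6 by 1, so the Singleton bound is violated and no linear [7, 2, 7]_16 code can exist. In particular it is not MDS (MDS requires d = n − k + 1 exactly).
Description: the claimed parameters are [7, 2, 7]_16; such a code would be impossible (violates the Singleton bound).


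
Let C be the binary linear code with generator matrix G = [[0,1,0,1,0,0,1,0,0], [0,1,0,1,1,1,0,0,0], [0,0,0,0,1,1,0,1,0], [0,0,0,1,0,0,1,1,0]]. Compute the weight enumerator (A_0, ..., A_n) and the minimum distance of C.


Weight distribution: A_0 = 1, A_1 = 1, A_2 = 3, A_3 = 6, A_4 = 3, A_5 = 1, A_6 = 1. Minimum distance d = 1.

Enumerate all 2^4 = 16 messages m ∈ F_2^4.
For each, compute codeword c = mG in F_2^9, then tally its weight.
  m = 0000 → c = 000000000, weight = 0.
  m = 1000 → c = 010100100, weight = 3.
  m = 0100 → c = 010111000, weight = 4.
  m = 1100 → c = 000011100, weight = 3.
  m = 0010 → c = 000011010, weight = 3.
  m = 1010 → c = 010111110, weight = 6.
  m = 0110 → c = 010100010, weight = 3.
  m = 1110 → c = 000000110, weight = 2.
  m = 0001 → c = 000100110, weight = 3.
  m = 1001 → c = 010000010, weight = 2.
  m = 0101 → c = 010011110, weight = 5.
  m = 1101 → c = 000111010, weight = 4.
  m = 0011 → c = 000111100, weight = 4.
  m = 1011 → c = 010011000, weight = 3.
  m = 0111 → c = 010000100, weight = 2.
  m = 1111 → c = 000100000, weight = 1.
Tally weights:
  weight 0: 1 codewords.
  weight 1: 1 codewords.
  weight 2: 3 codewords.
  weight 3: 6 codewords.
  weight 4: 3 codewords.
  weight 5: 1 codewords.
  weight 6: 1 codewords.
Minimum distance d = smallest w > 0 with A_w > 0 = 1.
Sanity: Σ A_w = 16 = 2^4 = 16 ✓.


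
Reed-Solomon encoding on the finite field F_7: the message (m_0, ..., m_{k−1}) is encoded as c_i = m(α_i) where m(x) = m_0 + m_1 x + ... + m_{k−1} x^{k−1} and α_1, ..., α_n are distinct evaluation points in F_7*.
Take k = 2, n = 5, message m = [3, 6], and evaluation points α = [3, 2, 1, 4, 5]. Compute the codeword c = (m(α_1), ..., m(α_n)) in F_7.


c = [0, 1, 2, 6, 5]

Message polynomial: m(x) = 3 + 6·x (mod 7).
For each evaluation point α_i, compute m(α_i) mod 7:
  α_1 = 3: Horner steps 6 → 0, so m(3) = 0.
  α_2 = 2: Horner steps 6 → 1, so m(2) = 1.
  α_3 = 1: Horner steps 6 → 2, so m(1) = 2.
  α_4 = 4: Horner steps 6 → 6, so m(4) = 6.
  α_5 = 5: Horner steps 6 → 5, so m(5) = 5.
Codeword c = [0, 1, 2, 6, 5] ∈ F_7^5.


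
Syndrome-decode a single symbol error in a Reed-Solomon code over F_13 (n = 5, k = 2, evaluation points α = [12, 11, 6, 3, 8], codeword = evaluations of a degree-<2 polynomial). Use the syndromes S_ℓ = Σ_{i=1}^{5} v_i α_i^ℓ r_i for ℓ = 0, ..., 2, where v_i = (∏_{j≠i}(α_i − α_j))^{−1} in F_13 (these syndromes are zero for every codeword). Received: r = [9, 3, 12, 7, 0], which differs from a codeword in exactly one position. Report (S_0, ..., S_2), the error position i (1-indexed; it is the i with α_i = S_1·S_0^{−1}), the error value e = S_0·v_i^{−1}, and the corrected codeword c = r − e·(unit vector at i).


S = (5, 1, 8), error at position 5, error magnitude e = 2, c = [9, 3, 12, 7, 11].

Step 1: column multipliers v_i = (∏_{j≠i}(α_i − α_j))^{−1} mod 13.
  i = 1 (α = 12): (12−11)(12−6)(12−3)(12−8) = 1·6·9·4 = 216 ≡ 8, so v_1 = 8^{−1} = 5 (mod 13).
  i = 2 (α = 11): (11−12)(11−6)(11−3)(11−8) = (−1)·5·8·3 = −120 ≡ 10, so v_2 = 10^{−1} = 4 (mod 13).
  i = 3 (α = 6): (6−12)(6−11)(6−3)(6−8) = (−6)·(−5)·3·(−2) = −180 ≡ 2, so v_3 = 2^{−1} = 7 (mod 13).
  i = 4 (α = 3): (3−12)(3−11)(3−6)(3−8) = (−9)·(−8)·(−3)·(−5) = 1080 ≡ 1, so v_4 = 1^{−1} = 1 (mod 13).
  i = 5 (α = 8): (8−12)(8−11)(8−6)(8−3) = (−4)·(−3)·2·5 = 120 ≡ 3, so v_5 = 3^{−1} = 9 (mod 13).
  v = [5, 4, 7, 1, 9].
Step 2: syndromes of r = [9, 3, 12, 7, 0] (all sums mod 13).
  S_0 = Σ v_i r_i = 5·9 + 4·3 + 7·12 + 1·7 + 9·0 = 148 ≡ 5.
  S_1 = Σ v_i α_i r_i = 5·12·9 + 4·11·3 + 7·6·12 + 1·3·7 + 9·8·0 = 1197 ≡ 1.
  α_i^2 mod 13 = [1, 4, 10, 9, 12].
  S_2 = Σ v_i α_i^2 r_i = 5·1·9 + 4·4·3 + 7·10·12 + 1·9·7 + 9·12·0 = 996 ≡ 8.
  S = (5, 1, 8) ≠ 0, so r is not a codeword (an error is present).
Step 3: locate the error. For a single error e at position i, S_ℓ = v_i·e·α_i^ℓ, so α_err = S_1/S_0.
  S_0^{−1} = 5^{−1} = 8 (mod 13), so α_err = 1·8 = 8 ≡ 8 = α_5. Error position i = 5.
  Consistency check: S_2/S_1 = 8·1 = 8 ≡ 8 = α_err ✓ (single-error assumption holds).
Step 4: error magnitude e = S_0/v_5 = S_0·∏_{j≠5}(α_5 − α_j) = 5·3 = 15 ≡ 2 (mod 13).
Step 5: correct position 5: c_5 = r_5 − e = 0 − 2 ≡ 11 (mod 13). Hence c = [9, 3, 12, 7, 11].
  Check: interpolating c through the α_i gives m(x) = 2 + 6·x (degree < 2) with m(α_i) = c_i for every i, so c is indeed a codeword.


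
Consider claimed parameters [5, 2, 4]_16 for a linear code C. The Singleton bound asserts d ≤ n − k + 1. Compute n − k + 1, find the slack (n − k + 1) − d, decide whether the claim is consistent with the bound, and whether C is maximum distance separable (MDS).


Singleton RHS = n − k + 1 = 4, slack = 0, bound satisfied, MDS.

Singleton bound: d ≤ n − k + 1.
Here n = 5, k = 2, so n − k + 1 = 4.
Given d = 4, check d ≤ 4: YES.
Slack = (n − k + 1) − d = 0.
The code is MDS (slack = 0).
Description: the claimed parameters are [5, 2, 4]_16; such a code would be MDS (meets Singleton bound).


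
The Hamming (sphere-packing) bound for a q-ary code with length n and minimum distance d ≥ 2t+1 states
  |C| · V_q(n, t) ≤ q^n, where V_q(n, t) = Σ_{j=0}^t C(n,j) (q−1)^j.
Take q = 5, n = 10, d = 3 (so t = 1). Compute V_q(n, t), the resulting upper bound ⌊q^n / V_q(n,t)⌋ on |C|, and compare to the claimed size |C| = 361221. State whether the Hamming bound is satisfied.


V_q(n, t) = 41, q^n = 9765625, Hamming bound = 238185, |C| = 361221 > bound (violated).

Step 1: Compute V_q(n, t) = Σ_{j=0}^1 C(n, j) (q−1)^j.
  j = 0: C(10,0)·(4)^0 = 1·1 = 1.
  j = 1: C(10,1)·(4)^1 = 10·4 = 40.
  V_q(n, t) = 1 + 40 = 41.
Step 2: q^n = 5^10 = 9765625.
Step 3: Hamming bound ⌊q^n / V_q(n,t)⌋ = ⌊9765625/41⌋ = 238185.
Step 4: Compare |C| = 361221 to 238185: violated.
The claimed |C| lies above the Hamming bound, so no 5-ary code of length 10 with d ≥ 3 can have 361221 codewords.


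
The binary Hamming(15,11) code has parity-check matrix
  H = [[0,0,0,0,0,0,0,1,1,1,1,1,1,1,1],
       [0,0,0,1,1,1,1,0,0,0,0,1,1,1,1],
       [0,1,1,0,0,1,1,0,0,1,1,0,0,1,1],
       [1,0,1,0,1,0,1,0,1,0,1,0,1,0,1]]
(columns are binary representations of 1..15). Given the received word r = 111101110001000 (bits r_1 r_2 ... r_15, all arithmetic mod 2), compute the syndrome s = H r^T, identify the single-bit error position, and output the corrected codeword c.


s = (0, 0, 0, 1)^T, error position = 1, corrected codeword c = 011101110001000

Compute s = H r^T mod 2 one row at a time:
  s_1 = 1 + 0 + 0 + 0 + 1 + 0 + 0 + 0 = 2 ≡ 0 (mod 2).
  s_2 = 1 + 0 + 1 + 1 + 1 + 0 + 0 + 0 = 4 ≡ 0 (mod 2).
  s_3 = 1 + 1 + 1 + 1 + 0 + 0 + 0 + 0 = 4 ≡ 0 (mod 2).
  s_4 = 1 + 1 + 0 + 1 + 0 + 0 + 0 + 0 = 3 ≡ 1 (mod 2).
s = (0, 0, 0, 1)^T — this equals column 1 of H (binary 0001), so error is at position 1.
Correct: flip bit 1 of r = 111101110001000 to get c = 011101110001000.


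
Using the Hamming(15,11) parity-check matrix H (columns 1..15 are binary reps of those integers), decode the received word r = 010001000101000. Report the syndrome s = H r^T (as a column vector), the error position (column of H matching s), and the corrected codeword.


s = (0, 0, 1, 0)^T, error position = 2, corrected codeword c = 000001000101000

Compute s = H r^T mod 2 one row at a time:
  s_1 = 0 + 0 + 1 + 0 + 1 + 0 + 0 + 0 = 2 ≡ 0 (mod 2).
  s_2 = 0 + 0 + 1 + 0 + 1 + 0 + 0 + 0 = 2 ≡ 0 (mod 2).
  s_3 = 1 + 0 + 1 + 0 + 1 + 0 + 0 + 0 = 3 ≡ 1 (mod 2).
  s_4 = 0 + 0 + 0 + 0 + 0 + 0 + 0 + 0 = 0 ≡ 0 (mod 2).
s = (0, 0, 1, 0)^T — this equals column 2 of H (binary 0010), so error is at position 2.
Correct: flip bit 2 of r = 010001000101000 to get c = 000001000101000.


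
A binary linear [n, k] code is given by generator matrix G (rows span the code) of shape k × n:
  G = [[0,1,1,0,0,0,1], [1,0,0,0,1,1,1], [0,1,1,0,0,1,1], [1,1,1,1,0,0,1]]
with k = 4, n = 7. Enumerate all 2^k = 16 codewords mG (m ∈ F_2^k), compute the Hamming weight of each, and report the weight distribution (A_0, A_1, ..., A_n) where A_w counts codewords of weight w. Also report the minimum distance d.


Weight distribution: A_0 = 1, A_1 = 1, A_2 = 1, A_3 = 4, A_4 = 5, A_5 = 3, A_6 = 1. Minimum distance d = 1.

Enumerate all 2^4 = 16 messages m ∈ F_2^4.
For each, compute codeword c = mG in F_2^7, then tally its weight.
  m = 0000 → c = 0000000, weight = 0.
  m = 1000 → c = 0110001, weight = 3.
  m = 0100 → c = 1000111, weight = 4.
  m = 1100 → c = 1110110, weight = 5.
  m = 0010 → c = 0110011, weight = 4.
  m = 1010 → c = 0000010, weight = 1.
  m = 0110 → c = 1110100, weight = 4.
  m = 1110 → c = 1000101, weight = 3.
  m = 0001 → c = 1111001, weight = 5.
  m = 1001 → c = 1001000, weight = 2.
  m = 0101 → c = 0111110, weight = 5.
  m = 1101 → c = 0001111, weight = 4.
  m = 0011 → c = 1001010, weight = 3.
  m = 1011 → c = 1111011, weight = 6.
  m = 0111 → c = 0001101, weight = 3.
  m = 1111 → c = 0111100, weight = 4.
Tally weights:
  weight 0: 1 codewords.
  weight 1: 1 codewords.
  weight 2: 1 codewords.
  weight 3: 4 codewords.
  weight 4: 5 codewords.
  weight 5: 3 codewords.
  weight 6: 1 codewords.
Minimum distance d = smallest w > 0 with A_w > 0 = 1.
Sanity: Σ A_w = 16 = 2^4 = 16 ✓.


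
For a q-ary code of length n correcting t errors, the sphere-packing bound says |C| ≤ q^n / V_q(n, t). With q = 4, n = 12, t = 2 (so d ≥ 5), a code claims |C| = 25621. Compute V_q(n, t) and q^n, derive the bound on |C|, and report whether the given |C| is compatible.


V_q(n, t) = 631, q^n = 16777216, Hamming bound = 26588, |C| = 25621 ≤ bound (satisfied).

Step 1: Compute V_q(n, t) = Σ_{j=0}^2 C(n, j) (q−1)^j.
  j = 0: C(12,0)·(3)^0 = 1·1 = 1.
  j = 1: C(12,1)·(3)^1 = 12·3 = 36.
  j = 2: C(12,2)·(3)^2 = 66·9 = 594.
  V_q(n, t) = 1 + 36 + 594 = 631.
Step 2: q^n = 4^12 = 16777216.
Step 3: Hamming bound ⌊q^n / V_q(n,t)⌋ = ⌊16777216/631⌋ = 26588.
Step 4: Compare |C| = 25621 to 26588: satisfied.
The claimed |C| lies below the Hamming bound.


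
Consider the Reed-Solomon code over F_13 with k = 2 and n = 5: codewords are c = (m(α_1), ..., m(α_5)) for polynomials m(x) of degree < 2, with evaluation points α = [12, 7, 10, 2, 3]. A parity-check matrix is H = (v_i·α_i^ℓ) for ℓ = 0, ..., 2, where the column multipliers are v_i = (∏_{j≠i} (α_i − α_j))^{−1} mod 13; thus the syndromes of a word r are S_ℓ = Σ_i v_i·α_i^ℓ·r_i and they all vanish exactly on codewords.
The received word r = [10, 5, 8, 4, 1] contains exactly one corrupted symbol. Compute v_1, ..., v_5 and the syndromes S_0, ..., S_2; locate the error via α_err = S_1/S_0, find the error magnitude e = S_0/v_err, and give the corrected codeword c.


S = (3, 6, 12), error at position 4, error magnitude e = 4, c = [10, 5, 8, 0, 1].

Step 1: column multipliers v_i = (∏_{j≠i}(α_i − α_j))^{−1} mod 13.
  i = 1 (α = 12): (12−7)(12−10)(12−2)(12−3) = 5·2·10·9 = 900 ≡ 3, so v_1 = 3^{−1} = 9 (mod 13).
  i = 2 (α = 7): (7−12)(7−10)(7−2)(7−3) = (−5)·(−3)·5·4 = 300 ≡ 1, so v_2 = 1^{−1} = 1 (mod 13).
  i = 3 (α = 10): (10−12)(10−7)(10−2)(10−3) = (−2)·3·8·7 = −336 ≡ 2, so v_3 = 2^{−1} = 7 (mod 13).
  i = 4 (α = 2): (2−12)(2−7)(2−10)(2−3) = (−10)·(−5)·(−8)·(−1) = 400 ≡ 10, so v_4 = 10^{−1} = 4 (mod 13).
  i = 5 (α = 3): (3−12)(3−7)(3−10)(3−2) = (−9)·(−4)·(−7)·1 = −252 ≡ 8, so v_5 = 8^{−1} = 5 (mod 13).
  v = [9, 1, 7, 4, 5].
Step 2: syndromes of r = [10, 5, 8, 4, 1] (all sums mod 13).
  S_0 = Σ v_i r_i = 9·10 + 1·5 + 7·8 + 4·4 + 5·1 = 172 ≡ 3.
  S_1 = Σ v_i α_i r_i = 9·12·10 + 1·7·5 + 7·10·8 + 4·2·4 + 5·3·1 = 1722 ≡ 6.
  α_i^2 mod 13 = [1, 10, 9, 4, 9].
  S_2 = Σ v_i α_i^2 r_i = 9·1·10 + 1·10·5 + 7·9·8 + 4·4·4 + 5·9·1 = 753 ≡ 12.
  S = (3, 6, 12) ≠ 0, so r is not a codeword (an error is present).
Step 3: locate the error. For a single error e at position i, S_ℓ = v_i·e·α_i^ℓ, so α_err = S_1/S_0.
  S_0^{−1} = 3^{−1} = 9 (mod 13), so α_err = 6·9 = 54 ≡ 2 = α_4. Error position i = 4.
  Consistency check: S_2/S_1 = 12·11 = 132 ≡ 2 = α_err ✓ (single-error assumption holds).
Step 4: error magnitude e = S_0/v_4 = S_0·∏_{j≠4}(α_4 − α_j) = 3·10 = 30 ≡ 4 (mod 13).
Step 5: correct position 4: c_4 = r_4 − e = 4 − 4 ≡ 0 (mod 13). Hence c = [10, 5, 8, 0, 1].
  Check: interpolating c through the α_i gives m(x) = 11 + 1·x (degree < 2) with m(α_i) = c_i for every i, so c is indeed a codeword.


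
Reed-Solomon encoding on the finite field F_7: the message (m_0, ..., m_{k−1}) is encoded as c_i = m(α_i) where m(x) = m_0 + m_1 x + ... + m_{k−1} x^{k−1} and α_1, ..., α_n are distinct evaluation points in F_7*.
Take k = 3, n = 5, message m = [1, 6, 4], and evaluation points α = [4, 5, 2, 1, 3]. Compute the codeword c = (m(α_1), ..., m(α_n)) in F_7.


c = [5, 5, 1, 4, 6]

Message polynomial: m(x) = 1 + 6·x + 4·x^2 (mod 7).
For each evaluation point α_i, compute m(α_i) mod 7:
  α_1 = 4: Horner steps 4 → 1 → 5, so m(4) = 5.
  α_2 = 5: Horner steps 4 → 5 → 5, so m(5) = 5.
  α_3 = 2: Horner steps 4 → 0 → 1, so m(2) = 1.
  α_4 = 1: Horner steps 4 → 3 → 4, so m(1) = 4.
  α_5 = 3: Horner steps 4 → 4 → 6, so m(3) = 6.
Codeword c = [5, 5, 1, 4, 6] ∈ F_7^5.


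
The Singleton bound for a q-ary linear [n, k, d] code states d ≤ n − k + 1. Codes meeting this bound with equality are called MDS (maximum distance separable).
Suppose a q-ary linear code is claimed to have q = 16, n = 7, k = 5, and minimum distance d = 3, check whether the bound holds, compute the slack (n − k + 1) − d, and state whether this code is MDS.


Singleton RHS = n − k + 1 = 3, slack = 0, bound satisfied, MDS.

Singleton bound: d ≤ n − k + 1.
Here n = 7, k = 5, so n − k + 1 = 3.
Given d = 3, check d ≤ 3: YES.
Slack = (n − k + 1) − d = 0.
The code is MDS (slack = 0).
Description: the claimed parameters are [7, 5, 3]_16; such a code would be MDS (meets Singleton bound).


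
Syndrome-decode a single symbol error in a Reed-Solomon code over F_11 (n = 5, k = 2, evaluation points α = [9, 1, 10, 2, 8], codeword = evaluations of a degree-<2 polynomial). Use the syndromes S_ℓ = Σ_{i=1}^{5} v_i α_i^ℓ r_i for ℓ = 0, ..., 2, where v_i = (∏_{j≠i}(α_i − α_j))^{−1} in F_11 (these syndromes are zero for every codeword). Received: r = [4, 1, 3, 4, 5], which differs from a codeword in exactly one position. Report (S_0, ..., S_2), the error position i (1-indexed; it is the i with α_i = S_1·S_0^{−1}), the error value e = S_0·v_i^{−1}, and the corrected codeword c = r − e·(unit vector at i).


S = (3, 6, 1), error at position 4, error magnitude e = 4, c = [4, 1, 3, 0, 5].

Step 1: column multipliers v_i = (∏_{j≠i}(α_i − α_j))^{−1} mod 11.
  i = 1 (α = 9): (9−1)(9−10)(9−2)(9−8) = 8·(−1)·7·1 = −56 ≡ 10, so v_1 = 10^{−1} = 10 (mod 11).
  i = 2 (α = 1): (1−9)(1−10)(1−2)(1−8) = (−8)·(−9)·(−1)·(−7) = 504 ≡ 9, so v_2 = 9^{−1} = 5 (mod 11).
  i = 3 (α = 10): (10−9)(10−1)(10−2)(10−8) = 1·9·8·2 = 144 ≡ 1, so v_3 = 1^{−1} = 1 (mod 11).
  i = 4 (α = 2): (2−9)(2−1)(2−10)(2−8) = (−7)·1·(−8)·(−6) = −336 ≡ 5, so v_4 = 5^{−1} = 9 (mod 11).
  i = 5 (α = 8): (8−9)(8−1)(8−10)(8−2) = (−1)·7·(−2)·6 = 84 ≡ 7, so v_5 = 7^{−1} = 8 (mod 11).
  v = [10, 5, 1, 9, 8].
Step 2: syndromes of r = [4, 1, 3, 4, 5] (all sums mod 11).
  S_0 = Σ v_i r_i = 10·4 + 5·1 + 1·3 + 9·4 + 8·5 = 124 ≡ 3.
  S_1 = Σ v_i α_i r_i = 10·9·4 + 5·1·1 + 1·10·3 + 9·2·4 + 8·8·5 = 787 ≡ 6.
  α_i^2 mod 11 = [4, 1, 1, 4, 9].
  S_2 = Σ v_i α_i^2 r_i = 10·4·4 + 5·1·1 + 1·1·3 + 9·4·4 + 8·9·5 = 672 ≡ 1.
  S = (3, 6, 1) ≠ 0, so r is not a codeword (an error is present).
Step 3: locate the error. For a single error e at position i, S_ℓ = v_i·e·α_i^ℓ, so α_err = S_1/S_0.
  S_0^{−1} = 3^{−1} = 4 (mod 11), so α_err = 6·4 = 24 ≡ 2 = α_4. Error position i = 4.
  Consistency check: S_2/S_1 = 1·2 = 2 ≡ 2 = α_err ✓ (single-error assumption holds).
Step 4: error magnitude e = S_0/v_4 = S_0·∏_{j≠4}(α_4 − α_j) = 3·5 = 15 ≡ 4 (mod 11).
Step 5: correct position 4: c_4 = r_4 − e = 4 − 4 ≡ 0 (mod 11). Hence c = [4, 1, 3, 0, 5].
  Check: interpolating c through the α_i gives m(x) = 2 + 10·x (degree < 2) with m(α_i) = c_i for every i, so c is indeed a codeword.


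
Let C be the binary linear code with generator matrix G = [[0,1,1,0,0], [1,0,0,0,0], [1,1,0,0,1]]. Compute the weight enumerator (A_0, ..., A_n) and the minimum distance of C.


Weight distribution: A_0 = 1, A_1 = 1, A_2 = 3, A_3 = 3. Minimum distance d = 1.

Enumerate all 2^3 = 8 messages m ∈ F_2^3.
For each, compute codeword c = mG in F_2^5, then tally its weight.
  m = 000 → c = 00000, weight = 0.
  m = 100 → c = 01100, weight = 2.
  m = 010 → c = 10000, weight = 1.
  m = 110 → c = 11100, weight = 3.
  m = 001 → c = 11001, weight = 3.
  m = 101 → c = 10101, weight = 3.
  m = 011 → c = 01001, weight = 2.
  m = 111 → c = 00101, weight = 2.
Tally weights:
  weight 0: 1 codewords.
  weight 1: 1 codewords.
  weight 2: 3 codewords.
  weight 3: 3 codewords.
Minimum distance d = smallest w > 0 with A_w > 0 = 1.
Sanity: Σ A_w = 8 = 2^3 = 8 ✓.


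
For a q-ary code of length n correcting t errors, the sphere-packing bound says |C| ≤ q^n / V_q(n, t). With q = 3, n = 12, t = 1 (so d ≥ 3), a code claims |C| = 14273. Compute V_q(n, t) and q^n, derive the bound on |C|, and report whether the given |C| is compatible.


V_q(n, t) = 25, q^n = 531441, Hamming bound = 21257, |C| = 14273 ≤ bound (satisfied).

Step 1: Compute V_q(n, t) = Σ_{j=0}^1 C(n, j) (q−1)^j.
  j = 0: C(12,0)·(2)^0 = 1·1 = 1.
  j = 1: C(12,1)·(2)^1 = 12·2 = 24.
  V_q(n, t) = 1 + 24 = 25.
Step 2: q^n = 3^12 = 531441.
Step 3: Hamming bound ⌊q^n / V_q(n,t)⌋ = ⌊531441/25⌋ = 21257.
Step 4: Compare |C| = 14273 to 21257: satisfied.
The claimed |C| lies below the Hamming bound.


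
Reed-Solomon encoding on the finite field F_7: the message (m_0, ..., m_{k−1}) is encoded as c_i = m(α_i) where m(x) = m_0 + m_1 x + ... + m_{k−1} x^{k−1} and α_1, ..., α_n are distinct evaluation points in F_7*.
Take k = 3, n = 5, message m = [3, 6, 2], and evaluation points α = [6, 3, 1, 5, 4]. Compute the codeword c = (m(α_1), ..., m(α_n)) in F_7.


c = [6, 4, 4, 6, 3]

Message polynomial: m(x) = 3 + 6·x + 2·x^2 (mod 7).
For each evaluation point α_i, compute m(α_i) mod 7:
  α_1 = 6: Horner steps 2 → 4 → 6, so m(6) = 6.
  α_2 = 3: Horner steps 2 → 5 → 4, so m(3) = 4.
  α_3 = 1: Horner steps 2 → 1 → 4, so m(1) = 4.
  α_4 = 5: Horner steps 2 → 2 → 6, so m(5) = 6.
  α_5 = 4: Horner steps 2 → 0 → 3, so m(4) = 3.
Codeword c = [6, 4, 4, 6, 3] ∈ F_7^5.


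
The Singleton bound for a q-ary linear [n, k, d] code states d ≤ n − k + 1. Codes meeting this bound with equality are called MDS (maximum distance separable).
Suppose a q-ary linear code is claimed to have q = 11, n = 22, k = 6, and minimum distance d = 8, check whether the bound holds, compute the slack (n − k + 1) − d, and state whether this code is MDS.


Singleton RHS = n − k + 1 = 17, slack = 9, bound satisfied, not MDS.

Singleton bound: d ≤ n − k + 1.
Here n = 22, k = 6, so n − k + 1 = 17.
Given d = 8, check d ≤ 17: YES.
Slack = (n − k + 1) − d = 9.
The code is NOT MDS (slack = 9 > 0).
Description: the claimed parameters are [22, 6, 8]_11; such a code would be non-MDS.


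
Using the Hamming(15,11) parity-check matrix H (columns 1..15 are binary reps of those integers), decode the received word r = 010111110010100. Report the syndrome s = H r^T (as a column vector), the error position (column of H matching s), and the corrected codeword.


s = (1, 1, 0, 0)^T, error position = 12, corrected codeword c = 010111110011100

Compute s = H r^T mod 2 one row at a time:
  s_1 = 1 + 0 + 0 + 1 + 0 + 1 + 0 + 0 = 3 ≡ 1 (mod 2).
  s_2 = 1 + 1 + 1 + 1 + 0 + 1 + 0 + 0 = 5 ≡ 1 (mod 2).
  s_3 = 1 + 0 + 1 + 1 + 0 + 1 + 0 + 0 = 4 ≡ 0 (mod 2).
  s_4 = 0 + 0 + 1 + 1 + 0 + 1 + 1 + 0 = 4 ≡ 0 (mod 2).
s = (1, 1, 0, 0)^T — this equals column 12 of H (binary 1100), so error is at position 12.
Correct: flip bit 12 of r = 010111110010100 to get c = 010111110011100.
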